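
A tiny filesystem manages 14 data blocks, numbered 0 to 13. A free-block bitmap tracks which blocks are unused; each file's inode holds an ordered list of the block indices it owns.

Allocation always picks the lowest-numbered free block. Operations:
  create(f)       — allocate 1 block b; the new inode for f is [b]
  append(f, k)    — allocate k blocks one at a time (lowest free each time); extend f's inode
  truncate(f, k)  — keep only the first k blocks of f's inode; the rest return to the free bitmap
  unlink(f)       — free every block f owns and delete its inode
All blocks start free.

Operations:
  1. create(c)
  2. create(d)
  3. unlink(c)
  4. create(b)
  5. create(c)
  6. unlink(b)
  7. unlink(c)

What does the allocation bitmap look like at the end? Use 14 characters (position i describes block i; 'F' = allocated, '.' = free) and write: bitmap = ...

  1. create(c)  ⇒  F.............  {c→[0]}
  2. create(d)  ⇒  FF............  {c→[0]; d→[1]}
  3. unlink(c)  ⇒  .F............  {d→[1]}
  4. create(b)  ⇒  FF............  {b→[0]; d→[1]}
  5. create(c)  ⇒  FFF...........  {b→[0]; c→[2]; d→[1]}
  6. unlink(b)  ⇒  .FF...........  {c→[2]; d→[1]}
  7. unlink(c)  ⇒  .F............  {d→[1]}

bitmap = .F............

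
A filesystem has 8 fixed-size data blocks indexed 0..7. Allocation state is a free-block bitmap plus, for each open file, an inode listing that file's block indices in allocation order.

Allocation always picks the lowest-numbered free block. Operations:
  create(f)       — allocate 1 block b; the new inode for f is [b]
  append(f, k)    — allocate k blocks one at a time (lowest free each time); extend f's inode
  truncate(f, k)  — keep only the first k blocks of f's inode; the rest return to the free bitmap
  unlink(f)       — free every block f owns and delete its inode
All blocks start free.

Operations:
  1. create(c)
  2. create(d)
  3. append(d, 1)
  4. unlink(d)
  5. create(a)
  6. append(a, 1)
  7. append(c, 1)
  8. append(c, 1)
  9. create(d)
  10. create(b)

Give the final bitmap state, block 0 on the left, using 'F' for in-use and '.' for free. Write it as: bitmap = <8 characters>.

bitmap = FFFFFFF.

create(c): bitmap=F....... | c=[0]
create(d): bitmap=FF...... | c=[0] d=[1]
append(d, 1): bitmap=FFF..... | c=[0] d=[1, 2]
unlink(d): bitmap=F....... | c=[0]
create(a): bitmap=FF...... | a=[1] c=[0]
append(a, 1): bitmap=FFF..... | a=[1, 2] c=[0]
append(c, 1): bitmap=FFFF.... | a=[1, 2] c=[0, 3]
append(c, 1): bitmap=FFFFF... | a=[1, 2] c=[0, 3, 4]
create(d): bitmap=FFFFFF.. | a=[1, 2] c=[0, 3, 4] d=[5]
create(b): bitmap=FFFFFFF. | a=[1, 2] b=[6] c=[0, 3, 4] d=[5]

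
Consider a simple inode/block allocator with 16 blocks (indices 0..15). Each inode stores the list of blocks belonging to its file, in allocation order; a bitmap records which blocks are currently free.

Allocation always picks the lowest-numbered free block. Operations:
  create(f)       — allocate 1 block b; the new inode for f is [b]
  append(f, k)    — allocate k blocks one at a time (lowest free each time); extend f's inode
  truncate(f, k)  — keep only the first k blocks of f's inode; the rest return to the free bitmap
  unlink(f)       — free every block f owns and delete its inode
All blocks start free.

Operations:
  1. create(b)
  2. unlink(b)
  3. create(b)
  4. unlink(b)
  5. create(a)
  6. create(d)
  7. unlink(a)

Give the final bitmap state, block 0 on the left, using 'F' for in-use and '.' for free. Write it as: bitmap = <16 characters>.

bitmap = .F..............

  1. create(b)  ⇒  F...............  {b→[0]}
  2. unlink(b)  ⇒  ................  {}
  3. create(b)  ⇒  F...............  {b→[0]}
  4. unlink(b)  ⇒  ................  {}
  5. create(a)  ⇒  F...............  {a→[0]}
  6. create(d)  ⇒  FF..............  {a→[0]; d→[1]}
  7. unlink(a)  ⇒  .F..............  {d→[1]}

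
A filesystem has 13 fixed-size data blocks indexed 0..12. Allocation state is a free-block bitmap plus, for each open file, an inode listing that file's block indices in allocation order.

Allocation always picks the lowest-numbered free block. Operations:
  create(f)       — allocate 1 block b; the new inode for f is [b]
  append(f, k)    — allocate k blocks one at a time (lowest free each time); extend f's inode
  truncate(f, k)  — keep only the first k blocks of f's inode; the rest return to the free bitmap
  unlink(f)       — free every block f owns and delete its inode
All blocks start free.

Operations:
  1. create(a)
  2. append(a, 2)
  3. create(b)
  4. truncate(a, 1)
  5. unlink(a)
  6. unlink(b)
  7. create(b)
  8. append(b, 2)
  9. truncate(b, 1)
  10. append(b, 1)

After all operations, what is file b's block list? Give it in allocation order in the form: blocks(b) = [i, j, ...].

after create(a) → a:[0]  free=[F............]
after append(a, 2) → a:[0, 1, 2]  free=[FFF..........]
after create(b) → a:[0, 1, 2], b:[3]  free=[FFFF.........]
after truncate(a, 1) → a:[0], b:[3]  free=[F..F.........]
after unlink(a) → b:[3]  free=[...F.........]
after unlink(b) →   free=[.............]
after create(b) → b:[0]  free=[F............]
after append(b, 2) → b:[0, 1, 2]  free=[FFF..........]
after truncate(b, 1) → b:[0]  free=[F............]
after append(b, 1) → b:[0, 1]  free=[FF...........]

blocks(b) = [0, 1]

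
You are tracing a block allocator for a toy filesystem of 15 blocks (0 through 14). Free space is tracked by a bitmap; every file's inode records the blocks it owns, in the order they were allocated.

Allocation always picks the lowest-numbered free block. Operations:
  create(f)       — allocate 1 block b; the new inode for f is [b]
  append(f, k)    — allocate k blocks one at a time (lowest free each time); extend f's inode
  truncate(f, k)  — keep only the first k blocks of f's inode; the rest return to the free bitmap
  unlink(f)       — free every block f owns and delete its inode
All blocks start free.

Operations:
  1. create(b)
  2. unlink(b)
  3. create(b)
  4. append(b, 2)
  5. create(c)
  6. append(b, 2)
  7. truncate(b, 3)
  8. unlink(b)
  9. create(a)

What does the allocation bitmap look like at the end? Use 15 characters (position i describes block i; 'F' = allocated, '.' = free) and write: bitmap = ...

[1] create(b) — b=0 (map F..............)
[2] unlink(b) —  (map ...............)
[3] create(b) — b=0 (map F..............)
[4] append(b, 2) — b=0,1,2 (map FFF............)
[5] create(c) — b=0,1,2 c=3 (map FFFF...........)
[6] append(b, 2) — b=0,1,2,4,5 c=3 (map FFFFFF.........)
[7] truncate(b, 3) — b=0,1,2 c=3 (map FFFF...........)
[8] unlink(b) — c=3 (map ...F...........)
[9] create(a) — a=0 c=3 (map F..F...........)

bitmap = F..F...........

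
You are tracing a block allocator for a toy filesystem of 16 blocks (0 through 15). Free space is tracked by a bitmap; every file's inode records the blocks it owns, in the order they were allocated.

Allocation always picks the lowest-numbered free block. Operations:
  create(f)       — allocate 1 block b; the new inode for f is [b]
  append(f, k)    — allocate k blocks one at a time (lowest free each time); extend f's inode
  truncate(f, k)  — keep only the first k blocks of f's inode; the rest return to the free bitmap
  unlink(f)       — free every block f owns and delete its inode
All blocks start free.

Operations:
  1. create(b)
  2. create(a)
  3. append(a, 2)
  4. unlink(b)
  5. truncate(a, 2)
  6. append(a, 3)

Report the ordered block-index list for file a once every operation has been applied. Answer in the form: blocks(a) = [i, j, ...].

after create(b) → b:[0]  free=[F...............]
after create(a) → a:[1], b:[0]  free=[FF..............]
after append(a, 2) → a:[1, 2, 3], b:[0]  free=[FFFF............]
after unlink(b) → a:[1, 2, 3]  free=[.FFF............]
after truncate(a, 2) → a:[1, 2]  free=[.FF.............]
after append(a, 3) → a:[1, 2, 0, 3, 4]  free=[FFFFF...........]

blocks(a) = [1, 2, 0, 3, 4]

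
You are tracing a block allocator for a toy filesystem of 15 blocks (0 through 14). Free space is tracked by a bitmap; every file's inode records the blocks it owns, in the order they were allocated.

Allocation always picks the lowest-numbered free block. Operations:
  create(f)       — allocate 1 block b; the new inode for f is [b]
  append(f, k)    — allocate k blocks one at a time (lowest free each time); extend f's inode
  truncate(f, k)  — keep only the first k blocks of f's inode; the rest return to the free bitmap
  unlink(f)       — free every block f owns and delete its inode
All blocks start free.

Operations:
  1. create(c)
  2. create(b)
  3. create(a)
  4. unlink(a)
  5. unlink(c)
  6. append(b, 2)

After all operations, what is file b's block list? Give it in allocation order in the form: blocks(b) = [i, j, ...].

after create(c) → c:[0]  free=[F..............]
after create(b) → b:[1], c:[0]  free=[FF.............]
after create(a) → a:[2], b:[1], c:[0]  free=[FFF............]
after unlink(a) → b:[1], c:[0]  free=[FF.............]
after unlink(c) → b:[1]  free=[.F.............]
after append(b, 2) → b:[1, 0, 2]  free=[FFF............]

blocks(b) = [1, 0, 2]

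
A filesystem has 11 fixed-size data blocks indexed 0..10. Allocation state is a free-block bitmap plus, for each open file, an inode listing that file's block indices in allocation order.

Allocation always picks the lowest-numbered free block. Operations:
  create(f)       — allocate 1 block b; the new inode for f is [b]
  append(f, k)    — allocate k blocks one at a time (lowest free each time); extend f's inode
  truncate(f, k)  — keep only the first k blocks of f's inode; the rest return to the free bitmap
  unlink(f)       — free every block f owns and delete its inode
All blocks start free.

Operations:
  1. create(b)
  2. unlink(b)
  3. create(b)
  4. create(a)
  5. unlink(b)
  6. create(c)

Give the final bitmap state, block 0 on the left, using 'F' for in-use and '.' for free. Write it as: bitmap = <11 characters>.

bitmap = FF.........

after create(b) → b:[0]  free=[F..........]
after unlink(b) →   free=[...........]
after create(b) → b:[0]  free=[F..........]
after create(a) → a:[1], b:[0]  free=[FF.........]
after unlink(b) → a:[1]  free=[.F.........]
after create(c) → a:[1], c:[0]  free=[FF.........]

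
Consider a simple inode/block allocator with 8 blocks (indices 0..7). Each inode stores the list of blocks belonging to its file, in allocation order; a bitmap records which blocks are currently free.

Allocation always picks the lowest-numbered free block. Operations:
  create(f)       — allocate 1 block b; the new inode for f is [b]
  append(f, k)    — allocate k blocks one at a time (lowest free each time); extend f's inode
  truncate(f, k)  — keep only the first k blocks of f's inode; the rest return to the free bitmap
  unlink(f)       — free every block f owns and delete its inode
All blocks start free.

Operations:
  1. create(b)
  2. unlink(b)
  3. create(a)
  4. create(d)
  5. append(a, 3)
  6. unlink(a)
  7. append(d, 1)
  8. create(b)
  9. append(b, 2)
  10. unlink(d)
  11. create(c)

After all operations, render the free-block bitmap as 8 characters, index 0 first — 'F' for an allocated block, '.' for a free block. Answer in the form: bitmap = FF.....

  1. create(b)  ⇒  F.......  {b→[0]}
  2. unlink(b)  ⇒  ........  {}
  3. create(a)  ⇒  F.......  {a→[0]}
  4. create(d)  ⇒  FF......  {a→[0]; d→[1]}
  5. append(a, 3)  ⇒  FFFFF...  {a→[0, 2, 3, 4]; d→[1]}
  6. unlink(a)  ⇒  .F......  {d→[1]}
  7. append(d, 1)  ⇒  FF......  {d→[1, 0]}
  8. create(b)  ⇒  FFF.....  {b→[2]; d→[1, 0]}
  9. append(b, 2)  ⇒  FFFFF...  {b→[2, 3, 4]; d→[1, 0]}
  10. unlink(d)  ⇒  ..FFF...  {b→[2, 3, 4]}
  11. create(c)  ⇒  F.FFF...  {b→[2, 3, 4]; c→[0]}

bitmap = F.FFF...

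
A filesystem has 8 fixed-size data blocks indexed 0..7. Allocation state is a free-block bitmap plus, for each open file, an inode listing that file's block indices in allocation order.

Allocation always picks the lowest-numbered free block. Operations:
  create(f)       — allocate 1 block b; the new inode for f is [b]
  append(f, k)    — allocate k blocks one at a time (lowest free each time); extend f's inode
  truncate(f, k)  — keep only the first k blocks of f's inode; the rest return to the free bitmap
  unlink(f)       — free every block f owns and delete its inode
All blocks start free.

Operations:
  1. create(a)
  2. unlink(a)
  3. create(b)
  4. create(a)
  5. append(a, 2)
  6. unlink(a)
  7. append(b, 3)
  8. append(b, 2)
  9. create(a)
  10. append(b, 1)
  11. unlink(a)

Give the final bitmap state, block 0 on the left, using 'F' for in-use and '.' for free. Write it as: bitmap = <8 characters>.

[1] create(a) — a=0 (map F.......)
[2] unlink(a) —  (map ........)
[3] create(b) — b=0 (map F.......)
[4] create(a) — a=1 b=0 (map FF......)
[5] append(a, 2) — a=1,2,3 b=0 (map FFFF....)
[6] unlink(a) — b=0 (map F.......)
[7] append(b, 3) — b=0,1,2,3 (map FFFF....)
[8] append(b, 2) — b=0,1,2,3,4,5 (map FFFFFF..)
[9] create(a) — a=6 b=0,1,2,3,4,5 (map FFFFFFF.)
[10] append(b, 1) — a=6 b=0,1,2,3,4,5,7 (map FFFFFFFF)
[11] unlink(a) — b=0,1,2,3,4,5,7 (map FFFFFF.F)

bitmap = FFFFFF.F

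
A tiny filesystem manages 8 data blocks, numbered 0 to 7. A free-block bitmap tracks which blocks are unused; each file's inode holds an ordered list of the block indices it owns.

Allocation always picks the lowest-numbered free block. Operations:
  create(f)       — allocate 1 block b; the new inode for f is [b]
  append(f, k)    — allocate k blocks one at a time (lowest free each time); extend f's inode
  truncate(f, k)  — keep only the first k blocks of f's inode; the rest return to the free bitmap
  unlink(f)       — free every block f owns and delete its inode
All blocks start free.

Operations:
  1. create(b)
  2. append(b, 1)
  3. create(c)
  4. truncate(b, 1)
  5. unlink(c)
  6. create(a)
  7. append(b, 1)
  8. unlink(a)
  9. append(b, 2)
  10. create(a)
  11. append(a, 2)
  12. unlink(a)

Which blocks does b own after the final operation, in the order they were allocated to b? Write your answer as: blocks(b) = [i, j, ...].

blocks(b) = [0, 2, 1, 3]

create(b): bitmap=F....... | b=[0]
append(b, 1): bitmap=FF...... | b=[0, 1]
create(c): bitmap=FFF..... | b=[0, 1] c=[2]
truncate(b, 1): bitmap=F.F..... | b=[0] c=[2]
unlink(c): bitmap=F....... | b=[0]
create(a): bitmap=FF...... | a=[1] b=[0]
append(b, 1): bitmap=FFF..... | a=[1] b=[0, 2]
unlink(a): bitmap=F.F..... | b=[0, 2]
append(b, 2): bitmap=FFFF.... | b=[0, 2, 1, 3]
create(a): bitmap=FFFFF... | a=[4] b=[0, 2, 1, 3]
append(a, 2): bitmap=FFFFFFF. | a=[4, 5, 6] b=[0, 2, 1, 3]
unlink(a): bitmap=FFFF.... | b=[0, 2, 1, 3]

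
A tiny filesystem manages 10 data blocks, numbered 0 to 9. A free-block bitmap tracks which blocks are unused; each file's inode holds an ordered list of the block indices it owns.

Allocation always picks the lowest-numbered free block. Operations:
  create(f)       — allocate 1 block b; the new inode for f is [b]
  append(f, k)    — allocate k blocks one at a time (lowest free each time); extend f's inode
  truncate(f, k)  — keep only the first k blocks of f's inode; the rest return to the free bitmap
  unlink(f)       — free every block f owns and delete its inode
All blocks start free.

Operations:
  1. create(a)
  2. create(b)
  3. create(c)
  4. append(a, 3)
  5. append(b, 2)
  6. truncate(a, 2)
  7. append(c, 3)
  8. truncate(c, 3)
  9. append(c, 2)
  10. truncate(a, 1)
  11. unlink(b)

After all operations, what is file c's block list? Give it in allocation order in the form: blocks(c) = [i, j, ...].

blocks(c) = [2, 4, 5, 8, 9]

  1. create(a)  ⇒  F.........  {a→[0]}
  2. create(b)  ⇒  FF........  {a→[0]; b→[1]}
  3. create(c)  ⇒  FFF.......  {a→[0]; b→[1]; c→[2]}
  4. append(a, 3)  ⇒  FFFFFF....  {a→[0, 3, 4, 5]; b→[1]; c→[2]}
  5. append(b, 2)  ⇒  FFFFFFFF..  {a→[0, 3, 4, 5]; b→[1, 6, 7]; c→[2]}
  6. truncate(a, 2)  ⇒  FFFF..FF..  {a→[0, 3]; b→[1, 6, 7]; c→[2]}
  7. append(c, 3)  ⇒  FFFFFFFFF.  {a→[0, 3]; b→[1, 6, 7]; c→[2, 4, 5, 8]}
  8. truncate(c, 3)  ⇒  FFFFFFFF..  {a→[0, 3]; b→[1, 6, 7]; c→[2, 4, 5]}
  9. append(c, 2)  ⇒  FFFFFFFFFF  {a→[0, 3]; b→[1, 6, 7]; c→[2, 4, 5, 8, 9]}
  10. truncate(a, 1)  ⇒  FFF.FFFFFF  {a→[0]; b→[1, 6, 7]; c→[2, 4, 5, 8, 9]}
  11. unlink(b)  ⇒  F.F.FF..FF  {a→[0]; c→[2, 4, 5, 8, 9]}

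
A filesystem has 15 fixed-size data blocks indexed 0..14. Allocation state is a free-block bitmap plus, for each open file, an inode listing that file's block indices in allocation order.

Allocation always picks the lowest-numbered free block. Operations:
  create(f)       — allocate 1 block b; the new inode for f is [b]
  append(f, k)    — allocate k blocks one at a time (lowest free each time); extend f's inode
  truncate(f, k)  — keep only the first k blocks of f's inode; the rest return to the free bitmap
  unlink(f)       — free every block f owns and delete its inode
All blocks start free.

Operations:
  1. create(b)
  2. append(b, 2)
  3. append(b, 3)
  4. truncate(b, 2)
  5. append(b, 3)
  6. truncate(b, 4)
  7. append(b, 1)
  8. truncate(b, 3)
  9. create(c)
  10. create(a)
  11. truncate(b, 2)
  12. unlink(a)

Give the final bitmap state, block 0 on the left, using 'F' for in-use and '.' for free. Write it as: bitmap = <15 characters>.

bitmap = FF.F...........

create(b): bitmap=F.............. | b=[0]
append(b, 2): bitmap=FFF............ | b=[0, 1, 2]
append(b, 3): bitmap=FFFFFF......... | b=[0, 1, 2, 3, 4, 5]
truncate(b, 2): bitmap=FF............. | b=[0, 1]
append(b, 3): bitmap=FFFFF.......... | b=[0, 1, 2, 3, 4]
truncate(b, 4): bitmap=FFFF........... | b=[0, 1, 2, 3]
append(b, 1): bitmap=FFFFF.......... | b=[0, 1, 2, 3, 4]
truncate(b, 3): bitmap=FFF............ | b=[0, 1, 2]
create(c): bitmap=FFFF........... | b=[0, 1, 2] c=[3]
create(a): bitmap=FFFFF.......... | a=[4] b=[0, 1, 2] c=[3]
truncate(b, 2): bitmap=FF.FF.......... | a=[4] b=[0, 1] c=[3]
unlink(a): bitmap=FF.F........... | b=[0, 1] c=[3]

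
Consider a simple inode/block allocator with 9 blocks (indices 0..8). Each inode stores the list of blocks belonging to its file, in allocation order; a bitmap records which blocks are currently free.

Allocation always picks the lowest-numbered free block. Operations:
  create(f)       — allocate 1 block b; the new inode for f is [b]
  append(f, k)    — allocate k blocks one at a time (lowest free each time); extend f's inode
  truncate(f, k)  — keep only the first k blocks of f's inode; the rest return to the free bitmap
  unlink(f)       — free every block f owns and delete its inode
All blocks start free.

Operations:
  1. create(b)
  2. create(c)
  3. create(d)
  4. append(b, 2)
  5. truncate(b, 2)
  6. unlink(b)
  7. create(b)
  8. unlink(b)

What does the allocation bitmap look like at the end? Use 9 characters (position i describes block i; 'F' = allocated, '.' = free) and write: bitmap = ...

bitmap = .FF......

create(b): bitmap=F........ | b=[0]
create(c): bitmap=FF....... | b=[0] c=[1]
create(d): bitmap=FFF...... | b=[0] c=[1] d=[2]
append(b, 2): bitmap=FFFFF.... | b=[0, 3, 4] c=[1] d=[2]
truncate(b, 2): bitmap=FFFF..... | b=[0, 3] c=[1] d=[2]
unlink(b): bitmap=.FF...... | c=[1] d=[2]
create(b): bitmap=FFF...... | b=[0] c=[1] d=[2]
unlink(b): bitmap=.FF...... | c=[1] d=[2]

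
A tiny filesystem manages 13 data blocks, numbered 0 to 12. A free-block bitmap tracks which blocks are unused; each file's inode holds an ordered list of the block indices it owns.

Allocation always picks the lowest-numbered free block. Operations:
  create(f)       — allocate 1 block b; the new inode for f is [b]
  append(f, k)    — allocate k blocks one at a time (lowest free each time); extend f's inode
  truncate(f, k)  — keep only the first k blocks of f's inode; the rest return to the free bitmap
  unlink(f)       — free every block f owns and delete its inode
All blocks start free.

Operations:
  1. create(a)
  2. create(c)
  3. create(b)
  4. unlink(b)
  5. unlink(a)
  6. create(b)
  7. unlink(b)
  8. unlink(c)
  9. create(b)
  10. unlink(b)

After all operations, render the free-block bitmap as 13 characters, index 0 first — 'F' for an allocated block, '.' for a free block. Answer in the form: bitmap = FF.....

after create(a) → a:[0]  free=[F............]
after create(c) → a:[0], c:[1]  free=[FF...........]
after create(b) → a:[0], b:[2], c:[1]  free=[FFF..........]
after unlink(b) → a:[0], c:[1]  free=[FF...........]
after unlink(a) → c:[1]  free=[.F...........]
after create(b) → b:[0], c:[1]  free=[FF...........]
after unlink(b) → c:[1]  free=[.F...........]
after unlink(c) →   free=[.............]
after create(b) → b:[0]  free=[F............]
after unlink(b) →   free=[.............]

bitmap = .............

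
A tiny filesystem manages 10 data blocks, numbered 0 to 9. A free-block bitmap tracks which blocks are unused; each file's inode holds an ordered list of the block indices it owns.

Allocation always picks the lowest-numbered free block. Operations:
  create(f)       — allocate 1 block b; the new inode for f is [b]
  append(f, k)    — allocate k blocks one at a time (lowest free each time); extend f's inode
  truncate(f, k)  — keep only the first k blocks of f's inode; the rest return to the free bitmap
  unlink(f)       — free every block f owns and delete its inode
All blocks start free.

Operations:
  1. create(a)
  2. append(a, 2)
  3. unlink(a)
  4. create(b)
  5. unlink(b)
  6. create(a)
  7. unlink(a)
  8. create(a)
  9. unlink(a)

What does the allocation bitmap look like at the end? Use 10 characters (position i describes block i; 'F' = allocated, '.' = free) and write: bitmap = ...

bitmap = ..........

after create(a) → a:[0]  free=[F.........]
after append(a, 2) → a:[0, 1, 2]  free=[FFF.......]
after unlink(a) →   free=[..........]
after create(b) → b:[0]  free=[F.........]
after unlink(b) →   free=[..........]
after create(a) → a:[0]  free=[F.........]
after unlink(a) →   free=[..........]
after create(a) → a:[0]  free=[F.........]
after unlink(a) →   free=[..........]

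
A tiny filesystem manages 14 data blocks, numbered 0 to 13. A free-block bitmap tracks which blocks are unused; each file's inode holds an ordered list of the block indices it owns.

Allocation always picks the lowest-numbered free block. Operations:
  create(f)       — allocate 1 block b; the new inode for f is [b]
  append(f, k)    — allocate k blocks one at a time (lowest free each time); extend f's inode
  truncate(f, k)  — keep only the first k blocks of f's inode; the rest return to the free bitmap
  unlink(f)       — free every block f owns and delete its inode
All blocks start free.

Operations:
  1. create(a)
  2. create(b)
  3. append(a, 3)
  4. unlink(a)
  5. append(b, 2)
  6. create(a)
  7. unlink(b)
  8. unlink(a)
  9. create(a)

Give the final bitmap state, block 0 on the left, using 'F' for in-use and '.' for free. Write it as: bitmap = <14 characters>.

bitmap = F.............

after create(a) → a:[0]  free=[F.............]
after create(b) → a:[0], b:[1]  free=[FF............]
after append(a, 3) → a:[0, 2, 3, 4], b:[1]  free=[FFFFF.........]
after unlink(a) → b:[1]  free=[.F............]
after append(b, 2) → b:[1, 0, 2]  free=[FFF...........]
after create(a) → a:[3], b:[1, 0, 2]  free=[FFFF..........]
after unlink(b) → a:[3]  free=[...F..........]
after unlink(a) →   free=[..............]
after create(a) → a:[0]  free=[F.............]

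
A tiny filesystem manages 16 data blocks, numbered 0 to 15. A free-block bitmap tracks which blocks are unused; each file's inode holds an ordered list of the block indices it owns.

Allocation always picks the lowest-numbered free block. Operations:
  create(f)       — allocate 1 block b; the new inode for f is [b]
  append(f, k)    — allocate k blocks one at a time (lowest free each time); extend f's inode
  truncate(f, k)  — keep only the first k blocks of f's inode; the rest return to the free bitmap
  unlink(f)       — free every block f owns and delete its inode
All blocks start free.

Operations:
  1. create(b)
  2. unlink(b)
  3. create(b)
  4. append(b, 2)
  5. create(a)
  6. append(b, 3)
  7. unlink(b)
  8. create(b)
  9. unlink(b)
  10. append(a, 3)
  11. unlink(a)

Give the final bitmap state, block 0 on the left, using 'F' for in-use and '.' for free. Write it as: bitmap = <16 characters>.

bitmap = ................

[1] create(b) — b=0 (map F...............)
[2] unlink(b) —  (map ................)
[3] create(b) — b=0 (map F...............)
[4] append(b, 2) — b=0,1,2 (map FFF.............)
[5] create(a) — a=3 b=0,1,2 (map FFFF............)
[6] append(b, 3) — a=3 b=0,1,2,4,5,6 (map FFFFFFF.........)
[7] unlink(b) — a=3 (map ...F............)
[8] create(b) — a=3 b=0 (map F..F............)
[9] unlink(b) — a=3 (map ...F............)
[10] append(a, 3) — a=3,0,1,2 (map FFFF............)
[11] unlink(a) —  (map ................)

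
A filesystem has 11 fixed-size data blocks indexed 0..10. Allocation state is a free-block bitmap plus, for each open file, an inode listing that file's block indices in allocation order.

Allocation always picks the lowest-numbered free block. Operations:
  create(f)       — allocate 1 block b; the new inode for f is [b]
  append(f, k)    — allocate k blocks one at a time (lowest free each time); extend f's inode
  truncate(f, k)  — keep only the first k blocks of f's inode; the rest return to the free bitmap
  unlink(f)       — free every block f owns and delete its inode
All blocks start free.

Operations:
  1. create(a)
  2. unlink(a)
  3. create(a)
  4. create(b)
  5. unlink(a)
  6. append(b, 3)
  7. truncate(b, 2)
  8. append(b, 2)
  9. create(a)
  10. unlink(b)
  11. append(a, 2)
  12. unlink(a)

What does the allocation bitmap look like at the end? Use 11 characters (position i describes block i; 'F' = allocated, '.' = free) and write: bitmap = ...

bitmap = ...........

after create(a) → a:[0]  free=[F..........]
after unlink(a) →   free=[...........]
after create(a) → a:[0]  free=[F..........]
after create(b) → a:[0], b:[1]  free=[FF.........]
after unlink(a) → b:[1]  free=[.F.........]
after append(b, 3) → b:[1, 0, 2, 3]  free=[FFFF.......]
after truncate(b, 2) → b:[1, 0]  free=[FF.........]
after append(b, 2) → b:[1, 0, 2, 3]  free=[FFFF.......]
after create(a) → a:[4], b:[1, 0, 2, 3]  free=[FFFFF......]
after unlink(b) → a:[4]  free=[....F......]
after append(a, 2) → a:[4, 0, 1]  free=[FF..F......]
after unlink(a) →   free=[...........]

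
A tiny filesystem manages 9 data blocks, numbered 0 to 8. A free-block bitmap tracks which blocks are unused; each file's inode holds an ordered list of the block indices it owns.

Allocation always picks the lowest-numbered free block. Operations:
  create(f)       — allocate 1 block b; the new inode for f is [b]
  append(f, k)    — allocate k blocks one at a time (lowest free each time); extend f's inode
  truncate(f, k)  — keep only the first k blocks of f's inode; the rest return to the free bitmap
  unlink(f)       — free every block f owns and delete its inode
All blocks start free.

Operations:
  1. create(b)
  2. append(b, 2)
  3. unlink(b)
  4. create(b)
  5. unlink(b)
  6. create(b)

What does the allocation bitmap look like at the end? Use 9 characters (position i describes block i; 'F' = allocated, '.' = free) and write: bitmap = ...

[1] create(b) — b=0 (map F........)
[2] append(b, 2) — b=0,1,2 (map FFF......)
[3] unlink(b) —  (map .........)
[4] create(b) — b=0 (map F........)
[5] unlink(b) —  (map .........)
[6] create(b) — b=0 (map F........)

bitmap = F........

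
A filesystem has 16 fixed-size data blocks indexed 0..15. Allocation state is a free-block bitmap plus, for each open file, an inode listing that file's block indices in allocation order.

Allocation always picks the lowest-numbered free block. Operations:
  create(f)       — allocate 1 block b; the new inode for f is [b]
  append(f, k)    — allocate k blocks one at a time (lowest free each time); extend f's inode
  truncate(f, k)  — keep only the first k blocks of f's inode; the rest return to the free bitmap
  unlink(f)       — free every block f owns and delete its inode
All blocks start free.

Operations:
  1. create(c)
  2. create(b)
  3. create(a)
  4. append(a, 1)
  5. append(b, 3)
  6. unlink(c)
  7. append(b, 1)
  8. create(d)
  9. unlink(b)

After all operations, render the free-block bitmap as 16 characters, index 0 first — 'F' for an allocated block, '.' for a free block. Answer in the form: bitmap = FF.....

after create(c) → c:[0]  free=[F...............]
after create(b) → b:[1], c:[0]  free=[FF..............]
after create(a) → a:[2], b:[1], c:[0]  free=[FFF.............]
after append(a, 1) → a:[2, 3], b:[1], c:[0]  free=[FFFF............]
after append(b, 3) → a:[2, 3], b:[1, 4, 5, 6], c:[0]  free=[FFFFFFF.........]
after unlink(c) → a:[2, 3], b:[1, 4, 5, 6]  free=[.FFFFFF.........]
after append(b, 1) → a:[2, 3], b:[1, 4, 5, 6, 0]  free=[FFFFFFF.........]
after create(d) → a:[2, 3], b:[1, 4, 5, 6, 0], d:[7]  free=[FFFFFFFF........]
after unlink(b) → a:[2, 3], d:[7]  free=[..FF...F........]

bitmap = ..FF...F........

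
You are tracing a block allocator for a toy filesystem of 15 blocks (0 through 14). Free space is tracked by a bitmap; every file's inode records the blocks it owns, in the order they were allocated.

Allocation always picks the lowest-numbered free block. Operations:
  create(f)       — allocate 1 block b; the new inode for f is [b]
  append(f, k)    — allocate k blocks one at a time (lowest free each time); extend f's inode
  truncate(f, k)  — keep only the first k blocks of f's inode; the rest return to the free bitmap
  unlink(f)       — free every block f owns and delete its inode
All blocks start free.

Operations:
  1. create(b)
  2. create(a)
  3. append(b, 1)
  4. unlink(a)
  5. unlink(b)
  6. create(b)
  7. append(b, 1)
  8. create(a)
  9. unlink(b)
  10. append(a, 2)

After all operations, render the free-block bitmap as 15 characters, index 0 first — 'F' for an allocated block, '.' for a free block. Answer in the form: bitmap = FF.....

bitmap = FFF............

[1] create(b) — b=0 (map F..............)
[2] create(a) — a=1 b=0 (map FF.............)
[3] append(b, 1) — a=1 b=0,2 (map FFF............)
[4] unlink(a) — b=0,2 (map F.F............)
[5] unlink(b) —  (map ...............)
[6] create(b) — b=0 (map F..............)
[7] append(b, 1) — b=0,1 (map FF.............)
[8] create(a) — a=2 b=0,1 (map FFF............)
[9] unlink(b) — a=2 (map ..F............)
[10] append(a, 2) — a=2,0,1 (map FFF............)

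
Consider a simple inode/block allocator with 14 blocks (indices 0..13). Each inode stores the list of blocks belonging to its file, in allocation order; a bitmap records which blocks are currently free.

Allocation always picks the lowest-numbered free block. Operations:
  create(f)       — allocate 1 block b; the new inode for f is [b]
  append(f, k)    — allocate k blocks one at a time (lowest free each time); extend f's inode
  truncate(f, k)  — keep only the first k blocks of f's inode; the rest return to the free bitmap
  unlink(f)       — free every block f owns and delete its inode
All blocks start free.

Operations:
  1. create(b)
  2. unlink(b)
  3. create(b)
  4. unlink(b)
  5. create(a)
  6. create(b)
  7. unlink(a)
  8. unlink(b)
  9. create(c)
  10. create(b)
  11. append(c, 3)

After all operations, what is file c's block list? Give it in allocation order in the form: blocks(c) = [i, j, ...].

blocks(c) = [0, 2, 3, 4]

[1] create(b) — b=0 (map F.............)
[2] unlink(b) —  (map ..............)
[3] create(b) — b=0 (map F.............)
[4] unlink(b) —  (map ..............)
[5] create(a) — a=0 (map F.............)
[6] create(b) — a=0 b=1 (map FF............)
[7] unlink(a) — b=1 (map .F............)
[8] unlink(b) —  (map ..............)
[9] create(c) — c=0 (map F.............)
[10] create(b) — b=1 c=0 (map FF............)
[11] append(c, 3) — b=1 c=0,2,3,4 (map FFFFF.........)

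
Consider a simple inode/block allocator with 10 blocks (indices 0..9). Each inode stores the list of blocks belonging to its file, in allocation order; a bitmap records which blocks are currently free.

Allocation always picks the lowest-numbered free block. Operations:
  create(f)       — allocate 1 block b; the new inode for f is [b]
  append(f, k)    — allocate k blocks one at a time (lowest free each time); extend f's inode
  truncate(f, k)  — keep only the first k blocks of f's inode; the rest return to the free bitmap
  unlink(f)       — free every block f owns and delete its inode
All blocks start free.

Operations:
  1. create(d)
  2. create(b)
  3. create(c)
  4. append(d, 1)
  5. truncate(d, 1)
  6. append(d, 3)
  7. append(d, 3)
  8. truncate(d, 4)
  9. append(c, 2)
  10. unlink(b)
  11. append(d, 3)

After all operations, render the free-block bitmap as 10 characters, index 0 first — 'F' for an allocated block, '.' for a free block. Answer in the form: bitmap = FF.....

after create(d) → d:[0]  free=[F.........]
after create(b) → b:[1], d:[0]  free=[FF........]
after create(c) → b:[1], c:[2], d:[0]  free=[FFF.......]
after append(d, 1) → b:[1], c:[2], d:[0, 3]  free=[FFFF......]
after truncate(d, 1) → b:[1], c:[2], d:[0]  free=[FFF.......]
after append(d, 3) → b:[1], c:[2], d:[0, 3, 4, 5]  free=[FFFFFF....]
after append(d, 3) → b:[1], c:[2], d:[0, 3, 4, 5, 6, 7, 8]  free=[FFFFFFFFF.]
after truncate(d, 4) → b:[1], c:[2], d:[0, 3, 4, 5]  free=[FFFFFF....]
after append(c, 2) → b:[1], c:[2, 6, 7], d:[0, 3, 4, 5]  free=[FFFFFFFF..]
after unlink(b) → c:[2, 6, 7], d:[0, 3, 4, 5]  free=[F.FFFFFF..]
after append(d, 3) → c:[2, 6, 7], d:[0, 3, 4, 5, 1, 8, 9]  free=[FFFFFFFFFF]

bitmap = FFFFFFFFFF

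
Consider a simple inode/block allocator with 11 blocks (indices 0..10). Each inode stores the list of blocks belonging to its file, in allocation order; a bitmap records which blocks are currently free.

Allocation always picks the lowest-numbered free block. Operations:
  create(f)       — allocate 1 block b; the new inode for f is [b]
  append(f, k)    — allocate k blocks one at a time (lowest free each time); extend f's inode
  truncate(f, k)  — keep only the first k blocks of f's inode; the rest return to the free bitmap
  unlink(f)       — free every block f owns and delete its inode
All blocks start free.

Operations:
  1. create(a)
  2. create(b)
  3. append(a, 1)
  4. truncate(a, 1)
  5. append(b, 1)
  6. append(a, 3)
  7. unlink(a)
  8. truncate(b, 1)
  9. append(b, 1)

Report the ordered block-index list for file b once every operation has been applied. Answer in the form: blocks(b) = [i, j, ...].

[1] create(a) — a=0 (map F..........)
[2] create(b) — a=0 b=1 (map FF.........)
[3] append(a, 1) — a=0,2 b=1 (map FFF........)
[4] truncate(a, 1) — a=0 b=1 (map FF.........)
[5] append(b, 1) — a=0 b=1,2 (map FFF........)
[6] append(a, 3) — a=0,3,4,5 b=1,2 (map FFFFFF.....)
[7] unlink(a) — b=1,2 (map .FF........)
[8] truncate(b, 1) — b=1 (map .F.........)
[9] append(b, 1) — b=1,0 (map FF.........)

blocks(b) = [1, 0]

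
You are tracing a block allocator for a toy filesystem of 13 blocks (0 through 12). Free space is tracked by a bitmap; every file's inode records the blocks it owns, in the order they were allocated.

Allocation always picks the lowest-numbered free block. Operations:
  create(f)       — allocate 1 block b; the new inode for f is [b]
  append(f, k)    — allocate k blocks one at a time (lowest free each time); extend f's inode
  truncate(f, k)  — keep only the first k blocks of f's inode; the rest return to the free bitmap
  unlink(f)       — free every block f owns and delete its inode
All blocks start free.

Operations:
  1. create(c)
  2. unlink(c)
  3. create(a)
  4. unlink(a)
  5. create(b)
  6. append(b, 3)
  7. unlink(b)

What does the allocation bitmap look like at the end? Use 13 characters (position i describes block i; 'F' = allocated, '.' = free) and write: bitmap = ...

bitmap = .............

create(c): bitmap=F............ | c=[0]
unlink(c): bitmap=............. | 
create(a): bitmap=F............ | a=[0]
unlink(a): bitmap=............. | 
create(b): bitmap=F............ | b=[0]
append(b, 3): bitmap=FFFF......... | b=[0, 1, 2, 3]
unlink(b): bitmap=............. | 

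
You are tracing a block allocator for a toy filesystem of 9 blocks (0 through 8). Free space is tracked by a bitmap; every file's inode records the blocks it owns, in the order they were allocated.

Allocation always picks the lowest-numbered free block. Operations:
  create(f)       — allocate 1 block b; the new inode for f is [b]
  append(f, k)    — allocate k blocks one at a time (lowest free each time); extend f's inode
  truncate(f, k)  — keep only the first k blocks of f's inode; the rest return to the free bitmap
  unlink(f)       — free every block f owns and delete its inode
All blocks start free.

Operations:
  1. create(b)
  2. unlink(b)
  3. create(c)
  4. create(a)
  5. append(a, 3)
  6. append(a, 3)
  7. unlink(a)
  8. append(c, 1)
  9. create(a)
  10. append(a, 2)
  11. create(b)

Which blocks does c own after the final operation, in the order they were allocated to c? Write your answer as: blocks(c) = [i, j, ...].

blocks(c) = [0, 1]

create(b): bitmap=F........ | b=[0]
unlink(b): bitmap=......... | 
create(c): bitmap=F........ | c=[0]
create(a): bitmap=FF....... | a=[1] c=[0]
append(a, 3): bitmap=FFFFF.... | a=[1, 2, 3, 4] c=[0]
append(a, 3): bitmap=FFFFFFFF. | a=[1, 2, 3, 4, 5, 6, 7] c=[0]
unlink(a): bitmap=F........ | c=[0]
append(c, 1): bitmap=FF....... | c=[0, 1]
create(a): bitmap=FFF...... | a=[2] c=[0, 1]
append(a, 2): bitmap=FFFFF.... | a=[2, 3, 4] c=[0, 1]
create(b): bitmap=FFFFFF... | a=[2, 3, 4] b=[5] c=[0, 1]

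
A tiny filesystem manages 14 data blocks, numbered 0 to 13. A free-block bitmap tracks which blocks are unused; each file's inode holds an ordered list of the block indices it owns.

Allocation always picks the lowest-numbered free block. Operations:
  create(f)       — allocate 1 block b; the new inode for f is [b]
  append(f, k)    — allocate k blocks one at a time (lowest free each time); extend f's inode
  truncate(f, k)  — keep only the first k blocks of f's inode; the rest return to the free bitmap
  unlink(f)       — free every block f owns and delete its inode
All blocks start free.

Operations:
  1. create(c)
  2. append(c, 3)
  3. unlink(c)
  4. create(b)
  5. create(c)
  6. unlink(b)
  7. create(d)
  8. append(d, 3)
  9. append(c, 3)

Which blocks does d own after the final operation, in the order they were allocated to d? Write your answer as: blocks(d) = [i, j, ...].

after create(c) → c:[0]  free=[F.............]
after append(c, 3) → c:[0, 1, 2, 3]  free=[FFFF..........]
after unlink(c) →   free=[..............]
after create(b) → b:[0]  free=[F.............]
after create(c) → b:[0], c:[1]  free=[FF............]
after unlink(b) → c:[1]  free=[.F............]
after create(d) → c:[1], d:[0]  free=[FF............]
after append(d, 3) → c:[1], d:[0, 2, 3, 4]  free=[FFFFF.........]
after append(c, 3) → c:[1, 5, 6, 7], d:[0, 2, 3, 4]  free=[FFFFFFFF......]

blocks(d) = [0, 2, 3, 4]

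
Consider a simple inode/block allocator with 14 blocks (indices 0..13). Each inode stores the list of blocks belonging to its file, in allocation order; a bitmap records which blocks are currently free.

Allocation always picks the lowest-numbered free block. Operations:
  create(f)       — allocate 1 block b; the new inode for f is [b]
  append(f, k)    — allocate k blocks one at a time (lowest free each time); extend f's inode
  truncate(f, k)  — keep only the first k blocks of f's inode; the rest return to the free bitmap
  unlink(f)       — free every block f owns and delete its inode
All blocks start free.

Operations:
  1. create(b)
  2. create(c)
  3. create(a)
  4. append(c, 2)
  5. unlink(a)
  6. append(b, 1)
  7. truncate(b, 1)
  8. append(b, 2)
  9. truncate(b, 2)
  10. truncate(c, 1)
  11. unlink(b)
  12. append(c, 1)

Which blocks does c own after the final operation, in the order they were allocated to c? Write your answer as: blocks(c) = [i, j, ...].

blocks(c) = [1, 0]

create(b): bitmap=F............. | b=[0]
create(c): bitmap=FF............ | b=[0] c=[1]
create(a): bitmap=FFF........... | a=[2] b=[0] c=[1]
append(c, 2): bitmap=FFFFF......... | a=[2] b=[0] c=[1, 3, 4]
unlink(a): bitmap=FF.FF......... | b=[0] c=[1, 3, 4]
append(b, 1): bitmap=FFFFF......... | b=[0, 2] c=[1, 3, 4]
truncate(b, 1): bitmap=FF.FF......... | b=[0] c=[1, 3, 4]
append(b, 2): bitmap=FFFFFF........ | b=[0, 2, 5] c=[1, 3, 4]
truncate(b, 2): bitmap=FFFFF......... | b=[0, 2] c=[1, 3, 4]
truncate(c, 1): bitmap=FFF........... | b=[0, 2] c=[1]
unlink(b): bitmap=.F............ | c=[1]
append(c, 1): bitmap=FF............ | c=[1, 0]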